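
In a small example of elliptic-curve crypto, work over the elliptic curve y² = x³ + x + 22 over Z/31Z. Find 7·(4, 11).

(11, 0)

Write P = (4, 11).
Repeated addition: build up to 7P.
2P: tangent at (4, 11): λ = (3·4² + 1)/(2·11) ≡ 18/22. 22⁻¹ ≡ 24 (mod 31) since 22·24 = 528 ≡ 1, so λ ≡ 18·24 ≡ 29.
  x = λ² - 4 - 4 = 841 - 8 ≡ 27; y = λ·(4 - 27) - 11 ≡ 4. → (27, 4)
3P: (27, 4) + (4, 11). λ = (11 - 4)/(4 - 27) ≡ 7/8 mod 31. 8⁻¹ ≡ 4 (mod 31) since 8·4 = 32 ≡ 1, so λ ≡ 28.
  x = λ² - 27 - 4 = 784 - 31 ≡ 9; y = λ·(27 - 9) - 4 ≡ 4. → (9, 4)
4P: (9, 4) + (4, 11). λ = (11 - 4)/(4 - 9) ≡ 7/26 mod 31. 26⁻¹ ≡ 6 (mod 31) since 26·6 = 156 ≡ 1, so λ ≡ 11.
  x = λ² - 9 - 4 = 121 - 13 ≡ 15; y = λ·(9 - 15) - 4 ≡ 23. → (15, 23)
5P: (15, 23) + (4, 11). λ = (11 - 23)/(4 - 15) ≡ 19/20 mod 31. 20⁻¹ ≡ 14 (mod 31), so λ ≡ 18.
  x = λ² - 15 - 4 = 324 - 19 ≡ 26; y = λ·(15 - 26) - 23 ≡ 27. → (26, 27)
6P: (26, 27) + (4, 11). λ = (11 - 27)/(4 - 26) ≡ 15/9 mod 31. 9⁻¹ ≡ 7 (mod 31) since 9·7 = 63 ≡ 1, so λ ≡ 12.
  x = λ² - 26 - 4 = 144 - 30 ≡ 21; y = λ·(26 - 21) - 27 ≡ 2. → (21, 2)
7P: (21, 2) + (4, 11). λ = (11 - 2)/(4 - 21) ≡ 9/14 mod 31. 14⁻¹ ≡ 20 (mod 31) since 14·20 = 280 ≡ 1, so λ ≡ 25.
  x = λ² - 21 - 4 = 625 - 25 ≡ 11; y = λ·(21 - 11) - 2 ≡ 0. → (11, 0)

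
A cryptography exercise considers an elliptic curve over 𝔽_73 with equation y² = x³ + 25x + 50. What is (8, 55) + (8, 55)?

(0, 59)

tangent at (8, 55): λ = (3·8² + 25)/(2·55) ≡ 71/37. 37⁻¹ ≡ 2 (mod 73), so λ ≡ 71·2 ≡ 69.
  x = λ² - 8 - 8 = 4761 - 16 ≡ 0; y = λ·(8 - 0) - 55 ≡ 59. → (0, 59)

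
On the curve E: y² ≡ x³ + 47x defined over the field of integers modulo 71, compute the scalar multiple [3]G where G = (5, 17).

(12, 34)

Repeated addition: build up to 3G.
2G: tangent at (5, 17): λ = (3·5² + 47)/(2·17) ≡ 51/34. 34⁻¹ ≡ 23 (mod 71) since 34·23 = 782 ≡ 1, so λ ≡ 51·23 ≡ 37.
  x = λ² - 5 - 5 = 1369 - 10 ≡ 10; y = λ·(5 - 10) - 17 ≡ 11. → (10, 11)
3G: (10, 11) + (5, 17). λ = (17 - 11)/(5 - 10) ≡ 6/66 mod 71. 66⁻¹ ≡ 14 (mod 71) since 66·14 = 924 ≡ 1, so λ ≡ 13.
  x = λ² - 10 - 5 = 169 - 15 ≡ 12; y = λ·(10 - 12) - 11 ≡ 34. → (12, 34)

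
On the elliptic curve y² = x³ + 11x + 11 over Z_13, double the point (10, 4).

tangent at (10, 4): λ = (3·10² + 11)/(2·4) ≡ 12/8. 8⁻¹ ≡ 5 (mod 13), so λ ≡ 12·5 ≡ 8.
  x = λ² - 10 - 10 = 64 - 20 ≡ 5; y = λ·(10 - 5) - 4 ≡ 10. → (5, 10)

(5, 10)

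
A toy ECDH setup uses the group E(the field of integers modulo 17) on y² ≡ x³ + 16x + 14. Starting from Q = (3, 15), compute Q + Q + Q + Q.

(3, 2)

Repeated addition: build up to 4Q.
2Q: tangent at (3, 15): λ = (3·3² + 16)/(2·15) ≡ 9/13. 13⁻¹ ≡ 4 (mod 17), so λ ≡ 9·4 ≡ 2.
  x = λ² - 3 - 3 = 4 - 6 ≡ 15; y = λ·(3 - 15) - 15 ≡ 12. → (15, 12)
3Q: (15, 12) + (3, 15). λ = (15 - 12)/(3 - 15) ≡ 3/5 mod 17. 5⁻¹ ≡ 7 (mod 17) since 5·7 = 35 ≡ 1, so λ ≡ 4.
  x = λ² - 15 - 3 = 16 - 18 ≡ 15; y = λ·(15 - 15) - 12 ≡ 5. → (15, 5)
4Q: (15, 5) + (3, 15). λ = (15 - 5)/(3 - 15) ≡ 10/5 mod 17. 5⁻¹ ≡ 7 (mod 17) since 5·7 = 35 ≡ 1, so λ ≡ 2.
  x = λ² - 15 - 3 = 4 - 18 ≡ 3; y = λ·(15 - 3) - 5 ≡ 2. → (3, 2)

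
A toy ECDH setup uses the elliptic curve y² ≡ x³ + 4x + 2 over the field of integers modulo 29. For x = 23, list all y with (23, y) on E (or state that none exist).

x³ + 4x + 2 = 12261 ≡ 23 (mod 29).
Square roots of 23 mod 29: 9 and 20 (since 9² = 81 ≡ 23).

9, 20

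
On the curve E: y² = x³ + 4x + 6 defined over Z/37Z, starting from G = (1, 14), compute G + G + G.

(35, 29)

Repeated addition: build up to 3G.
2G: tangent at (1, 14): λ = (3·1² + 4)/(2·14) ≡ 7/28. 28⁻¹ ≡ 4 (mod 37), so λ ≡ 7·4 ≡ 28.
  x = λ² - 1 - 1 = 784 - 2 ≡ 5; y = λ·(1 - 5) - 14 ≡ 22. → (5, 22)
3G: (5, 22) + (1, 14). λ = (14 - 22)/(1 - 5) ≡ 29/33 mod 37. 33⁻¹ ≡ 9 (mod 37), so λ ≡ 2.
  x = λ² - 5 - 1 = 4 - 6 ≡ 35; y = λ·(5 - 35) - 22 ≡ 29. → (35, 29)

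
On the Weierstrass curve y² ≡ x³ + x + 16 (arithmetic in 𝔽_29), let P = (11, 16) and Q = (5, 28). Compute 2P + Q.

First 2P:
Repeated addition: build up to 2P.
2P: tangent at (11, 16): λ = (3·11² + 1)/(2·16) ≡ 16/3. 3⁻¹ ≡ 10 (mod 29), so λ ≡ 16·10 ≡ 15.
  x = λ² - 11 - 11 = 225 - 22 ≡ 0; y = λ·(11 - 0) - 16 ≡ 4. → (0, 4)
2P = (0, 4).
Finally 2P + Q:
(0, 4) + (5, 28). λ = (28 - 4)/(5 - 0) ≡ 24/5 mod 29. 5⁻¹ ≡ 6 (mod 29) since 5·6 = 30 ≡ 1, so λ ≡ 28.
  x = λ² - 0 - 5 = 784 - 5 ≡ 25; y = λ·(0 - 25) - 4 ≡ 21. → (25, 21)

(25, 21)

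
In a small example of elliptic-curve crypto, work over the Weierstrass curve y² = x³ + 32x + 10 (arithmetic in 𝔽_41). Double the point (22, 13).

tangent at (22, 13): λ = (3·22² + 32)/(2·13) ≡ 8/26. 26⁻¹ ≡ 30 (mod 41) since 26·30 = 780 ≡ 1, so λ ≡ 8·30 ≡ 35.
  x = λ² - 22 - 22 = 1225 - 44 ≡ 33; y = λ·(22 - 33) - 13 ≡ 12. → (33, 12)

(33, 12)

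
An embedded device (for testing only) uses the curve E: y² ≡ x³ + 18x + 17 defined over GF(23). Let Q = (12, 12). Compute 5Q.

(1, 6)

Double-and-add on 5 = (101)₂. Start with Q = (12, 12) for the leading 1-bit.
double: tangent at (12, 12): λ = (3·12² + 18)/(2·12) ≡ 13/1. 1⁻¹ ≡ 1 (mod 23), so λ ≡ 13·1 ≡ 13.
  x = λ² - 12 - 12 = 169 - 24 ≡ 7; y = λ·(12 - 7) - 12 ≡ 7. → (7, 7)
double: tangent at (7, 7): λ = (3·7² + 18)/(2·7) ≡ 4/14. 14⁻¹ ≡ 5 (mod 23), so λ ≡ 4·5 ≡ 20.
  x = λ² - 7 - 7 = 400 - 14 ≡ 18; y = λ·(7 - 18) - 7 ≡ 3. → (18, 3)
add Q: (18, 3) + (12, 12). λ = (12 - 3)/(12 - 18) ≡ 9/17 mod 23. 17⁻¹ ≡ 19 (mod 23) since 17·19 = 323 ≡ 1, so λ ≡ 10.
  x = λ² - 18 - 12 = 100 - 30 ≡ 1; y = λ·(18 - 1) - 3 ≡ 6. → (1, 6)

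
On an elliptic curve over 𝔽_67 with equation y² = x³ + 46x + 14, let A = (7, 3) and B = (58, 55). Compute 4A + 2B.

(2, 39)

First 4A:
Double-and-add on 4 = (100)₂. Start with A = (7, 3) for the leading 1-bit.
double: tangent at (7, 3): λ = (3·7² + 46)/(2·3) ≡ 59/6. 6⁻¹ ≡ 56 (mod 67) since 6·56 = 336 ≡ 1, so λ ≡ 59·56 ≡ 21.
  x = λ² - 7 - 7 = 441 - 14 ≡ 25; y = λ·(7 - 25) - 3 ≡ 21. → (25, 21)
double: tangent at (25, 21): λ = (3·25² + 46)/(2·21) ≡ 45/42. 42⁻¹ ≡ 8 (mod 67), so λ ≡ 45·8 ≡ 25.
  x = λ² - 25 - 25 = 625 - 50 ≡ 39; y = λ·(25 - 39) - 21 ≡ 31. → (39, 31)
4A = (39, 31).
Next 2B:
Repeated addition: build up to 2B.
2B: tangent at (58, 55): λ = (3·58² + 46)/(2·55) ≡ 21/43. 43⁻¹ ≡ 53 (mod 67) since 43·53 = 2279 ≡ 1, so λ ≡ 21·53 ≡ 41.
  x = λ² - 58 - 58 = 1681 - 116 ≡ 24; y = λ·(58 - 24) - 55 ≡ 66. → (24, 66)
2B = (24, 66).
Finally 4A + 2B:
(39, 31) + (24, 66). λ = (66 - 31)/(24 - 39) ≡ 35/52 mod 67. 52⁻¹ ≡ 58 (mod 67), so λ ≡ 20.
  x = λ² - 39 - 24 = 400 - 63 ≡ 2; y = λ·(39 - 2) - 31 ≡ 39. → (2, 39)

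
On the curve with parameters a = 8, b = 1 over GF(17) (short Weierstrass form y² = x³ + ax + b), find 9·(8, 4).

(11, 14)

Write P = (8, 4).
Repeated addition: build up to 9P.
2P: tangent at (8, 4): λ = (3·8² + 8)/(2·4) ≡ 13/8. 8⁻¹ ≡ 15 (mod 17) since 8·15 = 120 ≡ 1, so λ ≡ 13·15 ≡ 8.
  x = λ² - 8 - 8 = 64 - 16 ≡ 14; y = λ·(8 - 14) - 4 ≡ 16. → (14, 16)
3P: (14, 16) + (8, 4). λ = (4 - 16)/(8 - 14) ≡ 5/11 mod 17. 11⁻¹ ≡ 14 (mod 17), so λ ≡ 2.
  x = λ² - 14 - 8 = 4 - 22 ≡ 16; y = λ·(14 - 16) - 16 ≡ 14. → (16, 14)
4P: (16, 14) + (8, 4). λ = (4 - 14)/(8 - 16) ≡ 7/9 mod 17. 9⁻¹ ≡ 2 (mod 17), so λ ≡ 14.
  x = λ² - 16 - 8 = 196 - 24 ≡ 2; y = λ·(16 - 2) - 14 ≡ 12. → (2, 12)
5P: (2, 12) + (8, 4). λ = (4 - 12)/(8 - 2) ≡ 9/6 mod 17. 6⁻¹ ≡ 3 (mod 17) since 6·3 = 18 ≡ 1, so λ ≡ 10.
  x = λ² - 2 - 8 = 100 - 10 ≡ 5; y = λ·(2 - 5) - 12 ≡ 9. → (5, 9)
6P: (5, 9) + (8, 4). λ = (4 - 9)/(8 - 5) ≡ 12/3 mod 17. 3⁻¹ ≡ 6 (mod 17), so λ ≡ 4.
  x = λ² - 5 - 8 = 16 - 13 ≡ 3; y = λ·(5 - 3) - 9 ≡ 16. → (3, 16)
7P: (3, 16) + (8, 4). λ = (4 - 16)/(8 - 3) ≡ 5/5 mod 17. 5⁻¹ ≡ 7 (mod 17), so λ ≡ 1.
  x = λ² - 3 - 8 = 1 - 11 ≡ 7; y = λ·(3 - 7) - 16 ≡ 14. → (7, 14)
8P: (7, 14) + (8, 4). λ = (4 - 14)/(8 - 7) ≡ 7/1 mod 17. 1⁻¹ ≡ 1 (mod 17), so λ ≡ 7.
  x = λ² - 7 - 8 = 49 - 15 ≡ 0; y = λ·(7 - 0) - 14 ≡ 1. → (0, 1)
9P: (0, 1) + (8, 4). λ = (4 - 1)/(8 - 0) ≡ 3/8 mod 17. 8⁻¹ ≡ 15 (mod 17), so λ ≡ 11.
  x = λ² - 0 - 8 = 121 - 8 ≡ 11; y = λ·(0 - 11) - 1 ≡ 14. → (11, 14)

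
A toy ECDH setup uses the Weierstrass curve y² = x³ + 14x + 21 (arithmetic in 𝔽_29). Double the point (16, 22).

tangent at (16, 22): λ = (3·16² + 14)/(2·22) ≡ 28/15. 15⁻¹ ≡ 2 (mod 29) since 15·2 = 30 ≡ 1, so λ ≡ 28·2 ≡ 27.
  x = λ² - 16 - 16 = 729 - 32 ≡ 1; y = λ·(16 - 1) - 22 ≡ 6. → (1, 6)

(1, 6)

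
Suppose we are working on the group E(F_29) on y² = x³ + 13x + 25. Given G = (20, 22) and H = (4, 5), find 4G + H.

(24, 3)

First 4G:
Repeated addition: build up to 4G.
2G: tangent at (20, 22): λ = (3·20² + 13)/(2·22) ≡ 24/15. 15⁻¹ ≡ 2 (mod 29), so λ ≡ 24·2 ≡ 19.
  x = λ² - 20 - 20 = 361 - 40 ≡ 2; y = λ·(20 - 2) - 22 ≡ 1. → (2, 1)
3G: (2, 1) + (20, 22). λ = (22 - 1)/(20 - 2) ≡ 21/18 mod 29. 18⁻¹ ≡ 21 (mod 29), so λ ≡ 6.
  x = λ² - 2 - 20 = 36 - 22 ≡ 14; y = λ·(2 - 14) - 1 ≡ 14. → (14, 14)
4G: (14, 14) + (20, 22). λ = (22 - 14)/(20 - 14) ≡ 8/6 mod 29. 6⁻¹ ≡ 5 (mod 29), so λ ≡ 11.
  x = λ² - 14 - 20 = 121 - 34 ≡ 0; y = λ·(14 - 0) - 14 ≡ 24. → (0, 24)
4G = (0, 24).
Finally 4G + H:
(0, 24) + (4, 5). λ = (5 - 24)/(4 - 0) ≡ 10/4 mod 29. 4⁻¹ ≡ 22 (mod 29), so λ ≡ 17.
  x = λ² - 0 - 4 = 289 - 4 ≡ 24; y = λ·(0 - 24) - 24 ≡ 3. → (24, 3)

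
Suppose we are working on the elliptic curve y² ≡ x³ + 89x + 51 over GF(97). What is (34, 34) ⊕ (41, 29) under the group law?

(72, 7)

(34, 34) + (41, 29). λ = (29 - 34)/(41 - 34) ≡ 92/7 mod 97. 7⁻¹ ≡ 14 (mod 97) since 7·14 = 98 ≡ 1, so λ ≡ 27.
  x = λ² - 34 - 41 = 729 - 75 ≡ 72; y = λ·(34 - 72) - 34 ≡ 7. → (72, 7)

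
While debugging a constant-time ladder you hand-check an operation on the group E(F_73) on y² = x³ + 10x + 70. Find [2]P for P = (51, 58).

(32, 4)

tangent at (51, 58): λ = (3·51² + 10)/(2·58) ≡ 2/43. 43⁻¹ ≡ 17 (mod 73), so λ ≡ 2·17 ≡ 34.
  x = λ² - 51 - 51 = 1156 - 102 ≡ 32; y = λ·(51 - 32) - 58 ≡ 4. → (32, 4)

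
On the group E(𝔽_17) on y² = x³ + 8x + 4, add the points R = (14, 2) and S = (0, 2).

(3, 15)

(14, 2) + (0, 2). λ = (2 - 2)/(0 - 14) ≡ 0/3 mod 17. 3⁻¹ ≡ 6 (mod 17), so λ ≡ 0.
  x = λ² - 14 - 0 = 0 - 14 ≡ 3; y = λ·(14 - 3) - 2 ≡ 15. → (3, 15)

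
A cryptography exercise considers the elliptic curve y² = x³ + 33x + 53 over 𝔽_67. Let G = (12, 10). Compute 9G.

(60, 22)

Double-and-add on 9 = (1001)₂. Start with G = (12, 10) for the leading 1-bit.
double: tangent at (12, 10): λ = (3·12² + 33)/(2·10) ≡ 63/20. 20⁻¹ ≡ 57 (mod 67), so λ ≡ 63·57 ≡ 40.
  x = λ² - 12 - 12 = 1600 - 24 ≡ 35; y = λ·(12 - 35) - 10 ≡ 8. → (35, 8)
double: tangent at (35, 8): λ = (3·35² + 33)/(2·8) ≡ 23/16. 16⁻¹ ≡ 21 (mod 67), so λ ≡ 23·21 ≡ 14.
  x = λ² - 35 - 35 = 196 - 70 ≡ 59; y = λ·(35 - 59) - 8 ≡ 58. → (59, 58)
double: tangent at (59, 58): λ = (3·59² + 33)/(2·58) ≡ 24/49. 49⁻¹ ≡ 26 (mod 67) since 49·26 = 1274 ≡ 1, so λ ≡ 24·26 ≡ 21.
  x = λ² - 59 - 59 = 441 - 118 ≡ 55; y = λ·(59 - 55) - 58 ≡ 26. → (55, 26)
add G: (55, 26) + (12, 10). λ = (10 - 26)/(12 - 55) ≡ 51/24 mod 67. 24⁻¹ ≡ 14 (mod 67) since 24·14 = 336 ≡ 1, so λ ≡ 44.
  x = λ² - 55 - 12 = 1936 - 67 ≡ 60; y = λ·(55 - 60) - 26 ≡ 22. → (60, 22)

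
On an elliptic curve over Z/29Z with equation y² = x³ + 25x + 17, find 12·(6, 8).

(8, 27)

Write P = (6, 8).
Double-and-add on 12 = (1100)₂. Start with P = (6, 8) for the leading 1-bit.
double: tangent at (6, 8): λ = (3·6² + 25)/(2·8) ≡ 17/16. 16⁻¹ ≡ 20 (mod 29), so λ ≡ 17·20 ≡ 21.
  x = λ² - 6 - 6 = 441 - 12 ≡ 23; y = λ·(6 - 23) - 8 ≡ 12. → (23, 12)
add P: (23, 12) + (6, 8). λ = (8 - 12)/(6 - 23) ≡ 25/12 mod 29. 12⁻¹ ≡ 17 (mod 29) since 12·17 = 204 ≡ 1, so λ ≡ 19.
  x = λ² - 23 - 6 = 361 - 29 ≡ 13; y = λ·(23 - 13) - 12 ≡ 4. → (13, 4)
double: tangent at (13, 4): λ = (3·13² + 25)/(2·4) ≡ 10/8. 8⁻¹ ≡ 11 (mod 29), so λ ≡ 10·11 ≡ 23.
  x = λ² - 13 - 13 = 529 - 26 ≡ 10; y = λ·(13 - 10) - 4 ≡ 7. → (10, 7)
double: tangent at (10, 7): λ = (3·10² + 25)/(2·7) ≡ 6/14. 14⁻¹ ≡ 27 (mod 29) since 14·27 = 378 ≡ 1, so λ ≡ 6·27 ≡ 17.
  x = λ² - 10 - 10 = 289 - 20 ≡ 8; y = λ·(10 - 8) - 7 ≡ 27. → (8, 27)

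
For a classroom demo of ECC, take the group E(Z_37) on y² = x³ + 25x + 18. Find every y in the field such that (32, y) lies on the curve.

x³ + 25x + 18 = 33586 ≡ 27 (mod 37).
Square roots of 27 mod 37: 8 and 29 (since 8² = 64 ≡ 27).

8, 29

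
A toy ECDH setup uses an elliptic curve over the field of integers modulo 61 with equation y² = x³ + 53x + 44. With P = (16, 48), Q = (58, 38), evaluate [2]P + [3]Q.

(56, 52)

First 2P:
Repeated addition: build up to 2P.
2P: tangent at (16, 48): λ = (3·16² + 53)/(2·48) ≡ 28/35. 35⁻¹ ≡ 7 (mod 61) since 35·7 = 245 ≡ 1, so λ ≡ 28·7 ≡ 13.
  x = λ² - 16 - 16 = 169 - 32 ≡ 15; y = λ·(16 - 15) - 48 ≡ 26. → (15, 26)
2P = (15, 26).
Next 3Q:
Repeated addition: build up to 3Q.
2Q: tangent at (58, 38): λ = (3·58² + 53)/(2·38) ≡ 19/15. 15⁻¹ ≡ 57 (mod 61) since 15·57 = 855 ≡ 1, so λ ≡ 19·57 ≡ 46.
  x = λ² - 58 - 58 = 2116 - 116 ≡ 48; y = λ·(58 - 48) - 38 ≡ 56. → (48, 56)
3Q: (48, 56) + (58, 38). λ = (38 - 56)/(58 - 48) ≡ 43/10 mod 61. 10⁻¹ ≡ 55 (mod 61), so λ ≡ 47.
  x = λ² - 48 - 58 = 2209 - 106 ≡ 29; y = λ·(48 - 29) - 56 ≡ 44. → (29, 44)
3Q = (29, 44).
Finally 2P + 3Q:
(15, 26) + (29, 44). λ = (44 - 26)/(29 - 15) ≡ 18/14 mod 61. 14⁻¹ ≡ 48 (mod 61), so λ ≡ 10.
  x = λ² - 15 - 29 = 100 - 44 ≡ 56; y = λ·(15 - 56) - 26 ≡ 52. → (56, 52)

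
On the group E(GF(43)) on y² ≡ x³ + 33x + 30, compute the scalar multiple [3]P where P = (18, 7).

Repeated addition: build up to 3P.
2P: tangent at (18, 7): λ = (3·18² + 33)/(2·7) ≡ 16/14. 14⁻¹ ≡ 40 (mod 43) since 14·40 = 560 ≡ 1, so λ ≡ 16·40 ≡ 38.
  x = λ² - 18 - 18 = 1444 - 36 ≡ 32; y = λ·(18 - 32) - 7 ≡ 20. → (32, 20)
3P: (32, 20) + (18, 7). λ = (7 - 20)/(18 - 32) ≡ 30/29 mod 43. 29⁻¹ ≡ 3 (mod 43), so λ ≡ 4.
  x = λ² - 32 - 18 = 16 - 50 ≡ 9; y = λ·(32 - 9) - 20 ≡ 29. → (9, 29)

(9, 29)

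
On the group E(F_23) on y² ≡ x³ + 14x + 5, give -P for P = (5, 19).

-(5, 19) = (5, -19 mod 23) = (5, 4).

(5, 4)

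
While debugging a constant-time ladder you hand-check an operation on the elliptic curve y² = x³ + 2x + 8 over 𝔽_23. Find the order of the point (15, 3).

8

2P: tangent at (15, 3): λ = (3·15² + 2)/(2·3) ≡ 10/6. 6⁻¹ ≡ 4 (mod 23), so λ ≡ 10·4 ≡ 17.
  x = λ² - 15 - 15 = 289 - 30 ≡ 6; y = λ·(15 - 6) - 3 ≡ 12. → (6, 12)
3P: (6, 12) + (15, 3). λ = (3 - 12)/(15 - 6) ≡ 14/9 mod 23. 9⁻¹ ≡ 18 (mod 23) since 9·18 = 162 ≡ 1, so λ ≡ 22.
  x = λ² - 6 - 15 = 484 - 21 ≡ 3; y = λ·(6 - 3) - 12 ≡ 8. → (3, 8)
4P: (3, 8) + (15, 3). λ = (3 - 8)/(15 - 3) ≡ 18/12 mod 23. 12⁻¹ ≡ 2 (mod 23) since 12·2 = 24 ≡ 1, so λ ≡ 13.
  x = λ² - 3 - 15 = 169 - 18 ≡ 13; y = λ·(3 - 13) - 8 ≡ 0. → (13, 0)
5P: (13, 0) + (15, 3). λ = (3 - 0)/(15 - 13) ≡ 3/2 mod 23. 2⁻¹ ≡ 12 (mod 23) since 2·12 = 24 ≡ 1, so λ ≡ 13.
  x = λ² - 13 - 15 = 169 - 28 ≡ 3; y = λ·(13 - 3) - 0 ≡ 15. → (3, 15)
6P: (3, 15) + (15, 3). λ = (3 - 15)/(15 - 3) ≡ 11/12 mod 23. 12⁻¹ ≡ 2 (mod 23) since 12·2 = 24 ≡ 1, so λ ≡ 22.
  x = λ² - 3 - 15 = 484 - 18 ≡ 6; y = λ·(3 - 6) - 15 ≡ 11. → (6, 11)
7P: (6, 11) + (15, 3). λ = (3 - 11)/(15 - 6) ≡ 15/9 mod 23. 9⁻¹ ≡ 18 (mod 23) since 9·18 = 162 ≡ 1, so λ ≡ 17.
  x = λ² - 6 - 15 = 289 - 21 ≡ 15; y = λ·(6 - 15) - 11 ≡ 20. → (15, 20)
8P: (15, 20) + (15, 3): same x and y₁ ≡ -y₂, so the sum is ∞.
8P = ∞, so the order is 8.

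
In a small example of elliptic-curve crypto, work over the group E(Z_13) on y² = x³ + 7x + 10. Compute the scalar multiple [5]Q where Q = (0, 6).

(5, 12)

Repeated addition: build up to 5Q.
2Q: tangent at (0, 6): λ = (3·0² + 7)/(2·6) ≡ 7/12. 12⁻¹ ≡ 12 (mod 13), so λ ≡ 7·12 ≡ 6.
  x = λ² - 0 - 0 = 36 - 0 ≡ 10; y = λ·(0 - 10) - 6 ≡ 12. → (10, 12)
3Q: (10, 12) + (0, 6). λ = (6 - 12)/(0 - 10) ≡ 7/3 mod 13. 3⁻¹ ≡ 9 (mod 13), so λ ≡ 11.
  x = λ² - 10 - 0 = 121 - 10 ≡ 7; y = λ·(10 - 7) - 12 ≡ 8. → (7, 8)
4Q: (7, 8) + (0, 6). λ = (6 - 8)/(0 - 7) ≡ 11/6 mod 13. 6⁻¹ ≡ 11 (mod 13), so λ ≡ 4.
  x = λ² - 7 - 0 = 16 - 7 ≡ 9; y = λ·(7 - 9) - 8 ≡ 10. → (9, 10)
5Q: (9, 10) + (0, 6). λ = (6 - 10)/(0 - 9) ≡ 9/4 mod 13. 4⁻¹ ≡ 10 (mod 13), so λ ≡ 12.
  x = λ² - 9 - 0 = 144 - 9 ≡ 5; y = λ·(9 - 5) - 10 ≡ 12. → (5, 12)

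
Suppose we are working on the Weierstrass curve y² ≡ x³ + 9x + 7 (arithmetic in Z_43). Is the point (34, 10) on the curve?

y² = 10² ≡ 14; x³ + 9x + 7 = 39617 ≡ 14 (mod 43). 14 = 14.

yes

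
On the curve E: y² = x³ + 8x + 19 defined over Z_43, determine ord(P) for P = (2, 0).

2P: (2, 0) + (2, 0): same x and y₁ ≡ -y₂, so the sum is the point at infinity.
2P = the point at infinity, so the order is 2.

2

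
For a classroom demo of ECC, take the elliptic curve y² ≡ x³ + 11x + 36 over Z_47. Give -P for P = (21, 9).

-(21, 9) = (21, -9 mod 47) = (21, 38).

(21, 38)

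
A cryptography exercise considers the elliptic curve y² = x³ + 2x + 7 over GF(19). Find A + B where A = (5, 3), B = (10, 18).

(5, 3) + (10, 18). λ = (18 - 3)/(10 - 5) ≡ 15/5 mod 19. 5⁻¹ ≡ 4 (mod 19), so λ ≡ 3.
  x = λ² - 5 - 10 = 9 - 15 ≡ 13; y = λ·(5 - 13) - 3 ≡ 11. → (13, 11)

(13, 11)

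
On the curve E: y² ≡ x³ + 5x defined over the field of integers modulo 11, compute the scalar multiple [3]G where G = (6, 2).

(7, 2)

Repeated addition: build up to 3G.
2G: tangent at (6, 2): λ = (3·6² + 5)/(2·2) ≡ 3/4. 4⁻¹ ≡ 3 (mod 11) since 4·3 = 12 ≡ 1, so λ ≡ 3·3 ≡ 9.
  x = λ² - 6 - 6 = 81 - 12 ≡ 3; y = λ·(6 - 3) - 2 ≡ 3. → (3, 3)
3G: (3, 3) + (6, 2). λ = (2 - 3)/(6 - 3) ≡ 10/3 mod 11. 3⁻¹ ≡ 4 (mod 11), so λ ≡ 7.
  x = λ² - 3 - 6 = 49 - 9 ≡ 7; y = λ·(3 - 7) - 3 ≡ 2. → (7, 2)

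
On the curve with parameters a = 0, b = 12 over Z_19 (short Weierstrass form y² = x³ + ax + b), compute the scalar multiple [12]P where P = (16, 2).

(10, 9)

Double-and-add on 12 = (1100)₂. Start with P = (16, 2) for the leading 1-bit.
double: tangent at (16, 2): λ = (3·16² + 0)/(2·2) ≡ 8/4. 4⁻¹ ≡ 5 (mod 19) since 4·5 = 20 ≡ 1, so λ ≡ 8·5 ≡ 2.
  x = λ² - 16 - 16 = 4 - 32 ≡ 10; y = λ·(16 - 10) - 2 ≡ 10. → (10, 10)
add P: (10, 10) + (16, 2). λ = (2 - 10)/(16 - 10) ≡ 11/6 mod 19. 6⁻¹ ≡ 16 (mod 19), so λ ≡ 5.
  x = λ² - 10 - 16 = 25 - 26 ≡ 18; y = λ·(10 - 18) - 10 ≡ 7. → (18, 7)
double: tangent at (18, 7): λ = (3·18² + 0)/(2·7) ≡ 3/14. 14⁻¹ ≡ 15 (mod 19), so λ ≡ 3·15 ≡ 7.
  x = λ² - 18 - 18 = 49 - 36 ≡ 13; y = λ·(18 - 13) - 7 ≡ 9. → (13, 9)
double: tangent at (13, 9): λ = (3·13² + 0)/(2·9) ≡ 13/18. 18⁻¹ ≡ 18 (mod 19), so λ ≡ 13·18 ≡ 6.
  x = λ² - 13 - 13 = 36 - 26 ≡ 10; y = λ·(13 - 10) - 9 ≡ 9. → (10, 9)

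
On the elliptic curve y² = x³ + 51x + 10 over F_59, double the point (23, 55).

tangent at (23, 55): λ = (3·23² + 51)/(2·55) ≡ 45/51. 51⁻¹ ≡ 22 (mod 59), so λ ≡ 45·22 ≡ 46.
  x = λ² - 23 - 23 = 2116 - 46 ≡ 5; y = λ·(23 - 5) - 55 ≡ 6. → (5, 6)

(5, 6)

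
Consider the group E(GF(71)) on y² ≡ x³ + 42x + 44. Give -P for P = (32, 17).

(32, 54)

-(32, 17) = (32, -17 mod 71) = (32, 54).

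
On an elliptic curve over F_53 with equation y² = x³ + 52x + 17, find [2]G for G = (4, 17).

(52, 32)

tangent at (4, 17): λ = (3·4² + 52)/(2·17) ≡ 47/34. 34⁻¹ ≡ 39 (mod 53) since 34·39 = 1326 ≡ 1, so λ ≡ 47·39 ≡ 31.
  x = λ² - 4 - 4 = 961 - 8 ≡ 52; y = λ·(4 - 52) - 17 ≡ 32. → (52, 32)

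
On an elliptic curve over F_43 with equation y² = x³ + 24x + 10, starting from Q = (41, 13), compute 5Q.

(33, 19)

Double-and-add on 5 = (101)₂. Start with Q = (41, 13) for the leading 1-bit.
double: tangent at (41, 13): λ = (3·41² + 24)/(2·13) ≡ 36/26. 26⁻¹ ≡ 5 (mod 43), so λ ≡ 36·5 ≡ 8.
  x = λ² - 41 - 41 = 64 - 82 ≡ 25; y = λ·(41 - 25) - 13 ≡ 29. → (25, 29)
double: tangent at (25, 29): λ = (3·25² + 24)/(2·29) ≡ 7/15. 15⁻¹ ≡ 23 (mod 43) since 15·23 = 345 ≡ 1, so λ ≡ 7·23 ≡ 32.
  x = λ² - 25 - 25 = 1024 - 50 ≡ 28; y = λ·(25 - 28) - 29 ≡ 4. → (28, 4)
add Q: (28, 4) + (41, 13). λ = (13 - 4)/(41 - 28) ≡ 9/13 mod 43. 13⁻¹ ≡ 10 (mod 43), so λ ≡ 4.
  x = λ² - 28 - 41 = 16 - 69 ≡ 33; y = λ·(28 - 33) - 4 ≡ 19. → (33, 19)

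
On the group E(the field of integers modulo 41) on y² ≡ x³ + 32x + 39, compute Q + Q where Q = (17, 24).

(3, 11)

tangent at (17, 24): λ = (3·17² + 32)/(2·24) ≡ 38/7. 7⁻¹ ≡ 6 (mod 41), so λ ≡ 38·6 ≡ 23.
  x = λ² - 17 - 17 = 529 - 34 ≡ 3; y = λ·(17 - 3) - 24 ≡ 11. → (3, 11)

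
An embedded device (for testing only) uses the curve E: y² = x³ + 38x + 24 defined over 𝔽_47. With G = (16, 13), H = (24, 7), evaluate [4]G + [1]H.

First 4G:
Repeated addition: build up to 4G.
2G: tangent at (16, 13): λ = (3·16² + 38)/(2·13) ≡ 7/26. 26⁻¹ ≡ 38 (mod 47) since 26·38 = 988 ≡ 1, so λ ≡ 7·38 ≡ 31.
  x = λ² - 16 - 16 = 961 - 32 ≡ 36; y = λ·(16 - 36) - 13 ≡ 25. → (36, 25)
3G: (36, 25) + (16, 13). λ = (13 - 25)/(16 - 36) ≡ 35/27 mod 47. 27⁻¹ ≡ 7 (mod 47), so λ ≡ 10.
  x = λ² - 36 - 16 = 100 - 52 ≡ 1; y = λ·(36 - 1) - 25 ≡ 43. → (1, 43)
4G: (1, 43) + (16, 13). λ = (13 - 43)/(16 - 1) ≡ 17/15 mod 47. 15⁻¹ ≡ 22 (mod 47), so λ ≡ 45.
  x = λ² - 1 - 16 = 2025 - 17 ≡ 34; y = λ·(1 - 34) - 43 ≡ 23. → (34, 23)
4G = (34, 23).
Finally 4G + H:
(34, 23) + (24, 7). λ = (7 - 23)/(24 - 34) ≡ 31/37 mod 47. 37⁻¹ ≡ 14 (mod 47) since 37·14 = 518 ≡ 1, so λ ≡ 11.
  x = λ² - 34 - 24 = 121 - 58 ≡ 16; y = λ·(34 - 16) - 23 ≡ 34. → (16, 34)

(16, 34)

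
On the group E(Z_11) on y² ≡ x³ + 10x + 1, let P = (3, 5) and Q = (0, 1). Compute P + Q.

(3, 5) + (0, 1). λ = (1 - 5)/(0 - 3) ≡ 7/8 mod 11. 8⁻¹ ≡ 7 (mod 11), so λ ≡ 5.
  x = λ² - 3 - 0 = 25 - 3 ≡ 0; y = λ·(3 - 0) - 5 ≡ 10. → (0, 10)

(0, 10)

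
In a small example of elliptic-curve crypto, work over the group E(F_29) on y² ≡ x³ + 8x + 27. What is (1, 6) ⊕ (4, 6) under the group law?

(1, 6) + (4, 6). λ = (6 - 6)/(4 - 1) ≡ 0/3 mod 29. 3⁻¹ ≡ 10 (mod 29) since 3·10 = 30 ≡ 1, so λ ≡ 0.
  x = λ² - 1 - 4 = 0 - 5 ≡ 24; y = λ·(1 - 24) - 6 ≡ 23. → (24, 23)

(24, 23)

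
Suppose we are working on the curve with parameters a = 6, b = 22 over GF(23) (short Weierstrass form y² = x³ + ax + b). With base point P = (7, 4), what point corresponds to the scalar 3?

(19, 16)

Repeated addition: build up to 3P.
2P: tangent at (7, 4): λ = (3·7² + 6)/(2·4) ≡ 15/8. 8⁻¹ ≡ 3 (mod 23), so λ ≡ 15·3 ≡ 22.
  x = λ² - 7 - 7 = 484 - 14 ≡ 10; y = λ·(7 - 10) - 4 ≡ 22. → (10, 22)
3P: (10, 22) + (7, 4). λ = (4 - 22)/(7 - 10) ≡ 5/20 mod 23. 20⁻¹ ≡ 15 (mod 23) since 20·15 = 300 ≡ 1, so λ ≡ 6.
  x = λ² - 10 - 7 = 36 - 17 ≡ 19; y = λ·(10 - 19) - 22 ≡ 16. → (19, 16)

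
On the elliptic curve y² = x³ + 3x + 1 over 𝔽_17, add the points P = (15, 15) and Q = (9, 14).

(2, 7)

(15, 15) + (9, 14). λ = (14 - 15)/(9 - 15) ≡ 16/11 mod 17. 11⁻¹ ≡ 14 (mod 17), so λ ≡ 3.
  x = λ² - 15 - 9 = 9 - 24 ≡ 2; y = λ·(15 - 2) - 15 ≡ 7. → (2, 7)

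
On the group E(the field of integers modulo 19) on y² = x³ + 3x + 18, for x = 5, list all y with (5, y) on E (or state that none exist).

x³ + 3x + 18 = 158 ≡ 6 (mod 19).
Square roots of 6 mod 19: 5 and 14 (since 5² = 25 ≡ 6).

5, 14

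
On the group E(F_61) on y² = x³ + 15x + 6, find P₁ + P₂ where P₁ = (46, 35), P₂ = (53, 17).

(46, 35) + (53, 17). λ = (17 - 35)/(53 - 46) ≡ 43/7 mod 61. 7⁻¹ ≡ 35 (mod 61), so λ ≡ 41.
  x = λ² - 46 - 53 = 1681 - 99 ≡ 57; y = λ·(46 - 57) - 35 ≡ 2. → (57, 2)

(57, 2)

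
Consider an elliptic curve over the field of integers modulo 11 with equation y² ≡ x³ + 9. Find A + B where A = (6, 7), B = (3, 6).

(6, 7) + (3, 6). λ = (6 - 7)/(3 - 6) ≡ 10/8 mod 11. 8⁻¹ ≡ 7 (mod 11), so λ ≡ 4.
  x = λ² - 6 - 3 = 16 - 9 ≡ 7; y = λ·(6 - 7) - 7 ≡ 0. → (7, 0)

(7, 0)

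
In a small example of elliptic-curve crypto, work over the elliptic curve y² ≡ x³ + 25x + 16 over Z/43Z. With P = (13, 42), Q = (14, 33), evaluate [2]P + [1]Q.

First 2P:
Repeated addition: build up to 2P.
2P: tangent at (13, 42): λ = (3·13² + 25)/(2·42) ≡ 16/41. 41⁻¹ ≡ 21 (mod 43), so λ ≡ 16·21 ≡ 35.
  x = λ² - 13 - 13 = 1225 - 26 ≡ 38; y = λ·(13 - 38) - 42 ≡ 29. → (38, 29)
2P = (38, 29).
Finally 2P + Q:
(38, 29) + (14, 33). λ = (33 - 29)/(14 - 38) ≡ 4/19 mod 43. 19⁻¹ ≡ 34 (mod 43) since 19·34 = 646 ≡ 1, so λ ≡ 7.
  x = λ² - 38 - 14 = 49 - 52 ≡ 40; y = λ·(38 - 40) - 29 ≡ 0. → (40, 0)

(40, 0)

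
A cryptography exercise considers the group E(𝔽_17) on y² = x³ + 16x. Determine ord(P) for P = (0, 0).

2

2P: (0, 0) + (0, 0): same x and y₁ ≡ -y₂, so the sum is O.
2P = O, so the order is 2.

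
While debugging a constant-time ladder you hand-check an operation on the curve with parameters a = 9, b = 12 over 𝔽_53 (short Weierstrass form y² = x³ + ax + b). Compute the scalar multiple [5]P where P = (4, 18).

(8, 15)

Repeated addition: build up to 5P.
2P: tangent at (4, 18): λ = (3·4² + 9)/(2·18) ≡ 4/36. 36⁻¹ ≡ 28 (mod 53), so λ ≡ 4·28 ≡ 6.
  x = λ² - 4 - 4 = 36 - 8 ≡ 28; y = λ·(4 - 28) - 18 ≡ 50. → (28, 50)
3P: (28, 50) + (4, 18). λ = (18 - 50)/(4 - 28) ≡ 21/29 mod 53. 29⁻¹ ≡ 11 (mod 53) since 29·11 = 319 ≡ 1, so λ ≡ 19.
  x = λ² - 28 - 4 = 361 - 32 ≡ 11; y = λ·(28 - 11) - 50 ≡ 8. → (11, 8)
4P: (11, 8) + (4, 18). λ = (18 - 8)/(4 - 11) ≡ 10/46 mod 53. 46⁻¹ ≡ 15 (mod 53) since 46·15 = 690 ≡ 1, so λ ≡ 44.
  x = λ² - 11 - 4 = 1936 - 15 ≡ 13; y = λ·(11 - 13) - 8 ≡ 10. → (13, 10)
5P: (13, 10) + (4, 18). λ = (18 - 10)/(4 - 13) ≡ 8/44 mod 53. 44⁻¹ ≡ 47 (mod 53), so λ ≡ 5.
  x = λ² - 13 - 4 = 25 - 17 ≡ 8; y = λ·(13 - 8) - 10 ≡ 15. → (8, 15)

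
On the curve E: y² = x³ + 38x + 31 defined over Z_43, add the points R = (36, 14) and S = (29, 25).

(34, 32)

(36, 14) + (29, 25). λ = (25 - 14)/(29 - 36) ≡ 11/36 mod 43. 36⁻¹ ≡ 6 (mod 43), so λ ≡ 23.
  x = λ² - 36 - 29 = 529 - 65 ≡ 34; y = λ·(36 - 34) - 14 ≡ 32. → (34, 32)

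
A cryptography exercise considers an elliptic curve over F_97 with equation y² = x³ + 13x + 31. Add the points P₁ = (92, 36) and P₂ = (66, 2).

(92, 36) + (66, 2). λ = (2 - 36)/(66 - 92) ≡ 63/71 mod 97. 71⁻¹ ≡ 41 (mod 97), so λ ≡ 61.
  x = λ² - 92 - 66 = 3721 - 158 ≡ 71; y = λ·(92 - 71) - 36 ≡ 81. → (71, 81)

(71, 81)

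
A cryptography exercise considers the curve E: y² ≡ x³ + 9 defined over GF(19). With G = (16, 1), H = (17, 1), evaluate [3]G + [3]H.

(6, 15)

First 3G:
Repeated addition: build up to 3G.
2G: tangent at (16, 1): λ = (3·16² + 0)/(2·1) ≡ 8/2. 2⁻¹ ≡ 10 (mod 19), so λ ≡ 8·10 ≡ 4.
  x = λ² - 16 - 16 = 16 - 32 ≡ 3; y = λ·(16 - 3) - 1 ≡ 13. → (3, 13)
3G: (3, 13) + (16, 1). λ = (1 - 13)/(16 - 3) ≡ 7/13 mod 19. 13⁻¹ ≡ 3 (mod 19), so λ ≡ 2.
  x = λ² - 3 - 16 = 4 - 19 ≡ 4; y = λ·(3 - 4) - 13 ≡ 4. → (4, 4)
3G = (4, 4).
Next 3H:
Repeated addition: build up to 3H.
2H: tangent at (17, 1): λ = (3·17² + 0)/(2·1) ≡ 12/2. 2⁻¹ ≡ 10 (mod 19), so λ ≡ 12·10 ≡ 6.
  x = λ² - 17 - 17 = 36 - 34 ≡ 2; y = λ·(17 - 2) - 1 ≡ 13. → (2, 13)
3H: (2, 13) + (17, 1). λ = (1 - 13)/(17 - 2) ≡ 7/15 mod 19. 15⁻¹ ≡ 14 (mod 19) since 15·14 = 210 ≡ 1, so λ ≡ 3.
  x = λ² - 2 - 17 = 9 - 19 ≡ 9; y = λ·(2 - 9) - 13 ≡ 4. → (9, 4)
3H = (9, 4).
Finally 3G + 3H:
(4, 4) + (9, 4). λ = (4 - 4)/(9 - 4) ≡ 0/5 mod 19. 5⁻¹ ≡ 4 (mod 19), so λ ≡ 0.
  x = λ² - 4 - 9 = 0 - 13 ≡ 6; y = λ·(4 - 6) - 4 ≡ 15. → (6, 15)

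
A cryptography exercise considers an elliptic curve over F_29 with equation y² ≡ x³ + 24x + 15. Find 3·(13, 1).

Write G = (13, 1).
Repeated addition: build up to 3G.
2G: tangent at (13, 1): λ = (3·13² + 24)/(2·1) ≡ 9/2. 2⁻¹ ≡ 15 (mod 29) since 2·15 = 30 ≡ 1, so λ ≡ 9·15 ≡ 19.
  x = λ² - 13 - 13 = 361 - 26 ≡ 16; y = λ·(13 - 16) - 1 ≡ 0. → (16, 0)
3G: (16, 0) + (13, 1). λ = (1 - 0)/(13 - 16) ≡ 1/26 mod 29. 26⁻¹ ≡ 19 (mod 29) since 26·19 = 494 ≡ 1, so λ ≡ 19.
  x = λ² - 16 - 13 = 361 - 29 ≡ 13; y = λ·(16 - 13) - 0 ≡ 28. → (13, 28)

(13, 28)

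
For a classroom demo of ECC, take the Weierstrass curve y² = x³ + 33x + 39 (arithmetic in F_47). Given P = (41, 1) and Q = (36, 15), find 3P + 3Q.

First 3P:
Repeated addition: build up to 3P.
2P: tangent at (41, 1): λ = (3·41² + 33)/(2·1) ≡ 0/2. 2⁻¹ ≡ 24 (mod 47) since 2·24 = 48 ≡ 1, so λ ≡ 0·24 ≡ 0.
  x = λ² - 41 - 41 = 0 - 82 ≡ 12; y = λ·(41 - 12) - 1 ≡ 46. → (12, 46)
3P: (12, 46) + (41, 1). λ = (1 - 46)/(41 - 12) ≡ 2/29 mod 47. 29⁻¹ ≡ 13 (mod 47) since 29·13 = 377 ≡ 1, so λ ≡ 26.
  x = λ² - 12 - 41 = 676 - 53 ≡ 12; y = λ·(12 - 12) - 46 ≡ 1. → (12, 1)
3P = (12, 1).
Next 3Q:
Repeated addition: build up to 3Q.
2Q: tangent at (36, 15): λ = (3·36² + 33)/(2·15) ≡ 20/30. 30⁻¹ ≡ 11 (mod 47), so λ ≡ 20·11 ≡ 32.
  x = λ² - 36 - 36 = 1024 - 72 ≡ 12; y = λ·(36 - 12) - 15 ≡ 1. → (12, 1)
3Q: (12, 1) + (36, 15). λ = (15 - 1)/(36 - 12) ≡ 14/24 mod 47. 24⁻¹ ≡ 2 (mod 47) since 24·2 = 48 ≡ 1, so λ ≡ 28.
  x = λ² - 12 - 36 = 784 - 48 ≡ 31; y = λ·(12 - 31) - 1 ≡ 31. → (31, 31)
3Q = (31, 31).
Finally 3P + 3Q:
(12, 1) + (31, 31). λ = (31 - 1)/(31 - 12) ≡ 30/19 mod 47. 19⁻¹ ≡ 5 (mod 47), so λ ≡ 9.
  x = λ² - 12 - 31 = 81 - 43 ≡ 38; y = λ·(12 - 38) - 1 ≡ 0. → (38, 0)

(38, 0)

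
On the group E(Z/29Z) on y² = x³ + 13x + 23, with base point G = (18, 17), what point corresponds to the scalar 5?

Repeated addition: build up to 5G.
2G: tangent at (18, 17): λ = (3·18² + 13)/(2·17) ≡ 28/5. 5⁻¹ ≡ 6 (mod 29), so λ ≡ 28·6 ≡ 23.
  x = λ² - 18 - 18 = 529 - 36 ≡ 0; y = λ·(18 - 0) - 17 ≡ 20. → (0, 20)
3G: (0, 20) + (18, 17). λ = (17 - 20)/(18 - 0) ≡ 26/18 mod 29. 18⁻¹ ≡ 21 (mod 29) since 18·21 = 378 ≡ 1, so λ ≡ 24.
  x = λ² - 0 - 18 = 576 - 18 ≡ 7; y = λ·(0 - 7) - 20 ≡ 15. → (7, 15)
4G: (7, 15) + (18, 17). λ = (17 - 15)/(18 - 7) ≡ 2/11 mod 29. 11⁻¹ ≡ 8 (mod 29) since 11·8 = 88 ≡ 1, so λ ≡ 16.
  x = λ² - 7 - 18 = 256 - 25 ≡ 28; y = λ·(7 - 28) - 15 ≡ 26. → (28, 26)
5G: (28, 26) + (18, 17). λ = (17 - 26)/(18 - 28) ≡ 20/19 mod 29. 19⁻¹ ≡ 26 (mod 29), so λ ≡ 27.
  x = λ² - 28 - 18 = 729 - 46 ≡ 16; y = λ·(28 - 16) - 26 ≡ 8. → (16, 8)

(16, 8)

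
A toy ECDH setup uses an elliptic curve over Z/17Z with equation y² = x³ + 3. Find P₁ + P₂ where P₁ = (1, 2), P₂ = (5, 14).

(1, 2) + (5, 14). λ = (14 - 2)/(5 - 1) ≡ 12/4 mod 17. 4⁻¹ ≡ 13 (mod 17), so λ ≡ 3.
  x = λ² - 1 - 5 = 9 - 6 ≡ 3; y = λ·(1 - 3) - 2 ≡ 9. → (3, 9)

(3, 9)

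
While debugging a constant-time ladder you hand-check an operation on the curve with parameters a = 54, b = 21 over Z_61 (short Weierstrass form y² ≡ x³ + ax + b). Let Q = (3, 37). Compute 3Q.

(33, 46)

Repeated addition: build up to 3Q.
2Q: tangent at (3, 37): λ = (3·3² + 54)/(2·37) ≡ 20/13. 13⁻¹ ≡ 47 (mod 61), so λ ≡ 20·47 ≡ 25.
  x = λ² - 3 - 3 = 625 - 6 ≡ 9; y = λ·(3 - 9) - 37 ≡ 57. → (9, 57)
3Q: (9, 57) + (3, 37). λ = (37 - 57)/(3 - 9) ≡ 41/55 mod 61. 55⁻¹ ≡ 10 (mod 61) since 55·10 = 550 ≡ 1, so λ ≡ 44.
  x = λ² - 9 - 3 = 1936 - 12 ≡ 33; y = λ·(9 - 33) - 57 ≡ 46. → (33, 46)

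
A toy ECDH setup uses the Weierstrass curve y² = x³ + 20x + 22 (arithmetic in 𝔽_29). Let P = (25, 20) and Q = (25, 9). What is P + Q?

O

The two points share x = 25 and their y-coordinates satisfy 20 + 9 ≡ 0 (mod 29), so they are inverses. Their sum is the point at infinity.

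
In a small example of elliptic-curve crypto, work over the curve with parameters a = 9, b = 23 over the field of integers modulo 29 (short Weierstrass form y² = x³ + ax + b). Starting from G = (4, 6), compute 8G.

(15, 16)

Double-and-add on 8 = (1000)₂. Start with G = (4, 6) for the leading 1-bit.
double: tangent at (4, 6): λ = (3·4² + 9)/(2·6) ≡ 28/12. 12⁻¹ ≡ 17 (mod 29), so λ ≡ 28·17 ≡ 12.
  x = λ² - 4 - 4 = 144 - 8 ≡ 20; y = λ·(4 - 20) - 6 ≡ 5. → (20, 5)
double: tangent at (20, 5): λ = (3·20² + 9)/(2·5) ≡ 20/10. 10⁻¹ ≡ 3 (mod 29) since 10·3 = 30 ≡ 1, so λ ≡ 20·3 ≡ 2.
  x = λ² - 20 - 20 = 4 - 40 ≡ 22; y = λ·(20 - 22) - 5 ≡ 20. → (22, 20)
double: tangent at (22, 20): λ = (3·22² + 9)/(2·20) ≡ 11/11. 11⁻¹ ≡ 8 (mod 29), so λ ≡ 11·8 ≡ 1.
  x = λ² - 22 - 22 = 1 - 44 ≡ 15; y = λ·(22 - 15) - 20 ≡ 16. → (15, 16)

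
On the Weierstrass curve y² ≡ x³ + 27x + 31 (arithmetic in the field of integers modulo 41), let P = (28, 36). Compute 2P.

tangent at (28, 36): λ = (3·28² + 27)/(2·36) ≡ 1/31. 31⁻¹ ≡ 4 (mod 41) since 31·4 = 124 ≡ 1, so λ ≡ 1·4 ≡ 4.
  x = λ² - 28 - 28 = 16 - 56 ≡ 1; y = λ·(28 - 1) - 36 ≡ 31. → (1, 31)

(1, 31)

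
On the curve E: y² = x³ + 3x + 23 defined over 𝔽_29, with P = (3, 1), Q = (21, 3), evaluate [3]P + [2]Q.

(6, 24)

First 3P:
Repeated addition: build up to 3P.
2P: tangent at (3, 1): λ = (3·3² + 3)/(2·1) ≡ 1/2. 2⁻¹ ≡ 15 (mod 29), so λ ≡ 1·15 ≡ 15.
  x = λ² - 3 - 3 = 225 - 6 ≡ 16; y = λ·(3 - 16) - 1 ≡ 7. → (16, 7)
3P: (16, 7) + (3, 1). λ = (1 - 7)/(3 - 16) ≡ 23/16 mod 29. 16⁻¹ ≡ 20 (mod 29) since 16·20 = 320 ≡ 1, so λ ≡ 25.
  x = λ² - 16 - 3 = 625 - 19 ≡ 26; y = λ·(16 - 26) - 7 ≡ 4. → (26, 4)
3P = (26, 4).
Next 2Q:
Repeated addition: build up to 2Q.
2Q: tangent at (21, 3): λ = (3·21² + 3)/(2·3) ≡ 21/6. 6⁻¹ ≡ 5 (mod 29) since 6·5 = 30 ≡ 1, so λ ≡ 21·5 ≡ 18.
  x = λ² - 21 - 21 = 324 - 42 ≡ 21; y = λ·(21 - 21) - 3 ≡ 26. → (21, 26)
2Q = (21, 26).
Finally 3P + 2Q:
(26, 4) + (21, 26). λ = (26 - 4)/(21 - 26) ≡ 22/24 mod 29. 24⁻¹ ≡ 23 (mod 29) since 24·23 = 552 ≡ 1, so λ ≡ 13.
  x = λ² - 26 - 21 = 169 - 47 ≡ 6; y = λ·(26 - 6) - 4 ≡ 24. → (6, 24)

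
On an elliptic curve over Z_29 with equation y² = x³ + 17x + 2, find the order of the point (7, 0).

2P: (7, 0) + (7, 0): same x and y₁ ≡ -y₂, so the sum is O.
2P = O, so the order is 2.

2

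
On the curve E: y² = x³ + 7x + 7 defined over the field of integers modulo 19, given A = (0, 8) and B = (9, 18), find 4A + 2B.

First 4A:
Repeated addition: build up to 4A.
2A: tangent at (0, 8): λ = (3·0² + 7)/(2·8) ≡ 7/16. 16⁻¹ ≡ 6 (mod 19), so λ ≡ 7·6 ≡ 4.
  x = λ² - 0 - 0 = 16 - 0 ≡ 16; y = λ·(0 - 16) - 8 ≡ 4. → (16, 4)
3A: (16, 4) + (0, 8). λ = (8 - 4)/(0 - 16) ≡ 4/3 mod 19. 3⁻¹ ≡ 13 (mod 19), so λ ≡ 14.
  x = λ² - 16 - 0 = 196 - 16 ≡ 9; y = λ·(16 - 9) - 4 ≡ 18. → (9, 18)
4A: (9, 18) + (0, 8). λ = (8 - 18)/(0 - 9) ≡ 9/10 mod 19. 10⁻¹ ≡ 2 (mod 19), so λ ≡ 18.
  x = λ² - 9 - 0 = 324 - 9 ≡ 11; y = λ·(9 - 11) - 18 ≡ 3. → (11, 3)
4A = (11, 3).
Next 2B:
Repeated addition: build up to 2B.
2B: tangent at (9, 18): λ = (3·9² + 7)/(2·18) ≡ 3/17. 17⁻¹ ≡ 9 (mod 19) since 17·9 = 153 ≡ 1, so λ ≡ 3·9 ≡ 8.
  x = λ² - 9 - 9 = 64 - 18 ≡ 8; y = λ·(9 - 8) - 18 ≡ 9. → (8, 9)
2B = (8, 9).
Finally 4A + 2B:
(11, 3) + (8, 9). λ = (9 - 3)/(8 - 11) ≡ 6/16 mod 19. 16⁻¹ ≡ 6 (mod 19) since 16·6 = 96 ≡ 1, so λ ≡ 17.
  x = λ² - 11 - 8 = 289 - 19 ≡ 4; y = λ·(11 - 4) - 3 ≡ 2. → (4, 2)

(4, 2)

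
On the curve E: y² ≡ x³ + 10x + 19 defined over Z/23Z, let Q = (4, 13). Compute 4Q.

Repeated addition: build up to 4Q.
2Q: tangent at (4, 13): λ = (3·4² + 10)/(2·13) ≡ 12/3. 3⁻¹ ≡ 8 (mod 23), so λ ≡ 12·8 ≡ 4.
  x = λ² - 4 - 4 = 16 - 8 ≡ 8; y = λ·(4 - 8) - 13 ≡ 17. → (8, 17)
3Q: (8, 17) + (4, 13). λ = (13 - 17)/(4 - 8) ≡ 19/19 mod 23. 19⁻¹ ≡ 17 (mod 23) since 19·17 = 323 ≡ 1, so λ ≡ 1.
  x = λ² - 8 - 4 = 1 - 12 ≡ 12; y = λ·(8 - 12) - 17 ≡ 2. → (12, 2)
4Q: (12, 2) + (4, 13). λ = (13 - 2)/(4 - 12) ≡ 11/15 mod 23. 15⁻¹ ≡ 20 (mod 23) since 15·20 = 300 ≡ 1, so λ ≡ 13.
  x = λ² - 12 - 4 = 169 - 16 ≡ 15; y = λ·(12 - 15) - 2 ≡ 5. → (15, 5)

(15, 5)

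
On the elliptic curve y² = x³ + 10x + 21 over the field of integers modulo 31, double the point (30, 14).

tangent at (30, 14): λ = (3·30² + 10)/(2·14) ≡ 13/28. 28⁻¹ ≡ 10 (mod 31), so λ ≡ 13·10 ≡ 6.
  x = λ² - 30 - 30 = 36 - 60 ≡ 7; y = λ·(30 - 7) - 14 ≡ 0. → (7, 0)

(7, 0)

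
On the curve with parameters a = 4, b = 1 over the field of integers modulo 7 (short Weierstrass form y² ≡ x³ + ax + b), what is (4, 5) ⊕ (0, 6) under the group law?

(4, 5) + (0, 6). λ = (6 - 5)/(0 - 4) ≡ 1/3 mod 7. 3⁻¹ ≡ 5 (mod 7), so λ ≡ 5.
  x = λ² - 4 - 0 = 25 - 4 ≡ 0; y = λ·(4 - 0) - 5 ≡ 1. → (0, 1)

(0, 1)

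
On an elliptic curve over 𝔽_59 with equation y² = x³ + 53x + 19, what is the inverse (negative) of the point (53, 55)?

-(53, 55) = (53, -55 mod 59) = (53, 4).

(53, 4)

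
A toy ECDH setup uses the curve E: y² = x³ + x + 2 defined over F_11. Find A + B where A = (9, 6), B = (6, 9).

(9, 6) + (6, 9). λ = (9 - 6)/(6 - 9) ≡ 3/8 mod 11. 8⁻¹ ≡ 7 (mod 11), so λ ≡ 10.
  x = λ² - 9 - 6 = 100 - 15 ≡ 8; y = λ·(9 - 8) - 6 ≡ 4. → (8, 4)

(8, 4)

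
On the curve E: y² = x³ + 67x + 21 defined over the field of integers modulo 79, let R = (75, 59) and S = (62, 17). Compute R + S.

(75, 59) + (62, 17). λ = (17 - 59)/(62 - 75) ≡ 37/66 mod 79. 66⁻¹ ≡ 6 (mod 79) since 66·6 = 396 ≡ 1, so λ ≡ 64.
  x = λ² - 75 - 62 = 4096 - 137 ≡ 9; y = λ·(75 - 9) - 59 ≡ 57. → (9, 57)

(9, 57)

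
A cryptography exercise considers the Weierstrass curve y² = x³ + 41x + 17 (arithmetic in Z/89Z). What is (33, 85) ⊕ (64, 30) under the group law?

(33, 85) + (64, 30). λ = (30 - 85)/(64 - 33) ≡ 34/31 mod 89. 31⁻¹ ≡ 23 (mod 89) since 31·23 = 713 ≡ 1, so λ ≡ 70.
  x = λ² - 33 - 64 = 4900 - 97 ≡ 86; y = λ·(33 - 86) - 85 ≡ 32. → (86, 32)

(86, 32)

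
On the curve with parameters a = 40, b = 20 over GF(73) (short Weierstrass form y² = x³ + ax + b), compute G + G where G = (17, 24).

tangent at (17, 24): λ = (3·17² + 40)/(2·24) ≡ 31/48. 48⁻¹ ≡ 35 (mod 73), so λ ≡ 31·35 ≡ 63.
  x = λ² - 17 - 17 = 3969 - 34 ≡ 66; y = λ·(17 - 66) - 24 ≡ 28. → (66, 28)

(66, 28)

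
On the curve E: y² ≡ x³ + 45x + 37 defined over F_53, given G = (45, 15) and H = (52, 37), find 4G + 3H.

(3, 26)

First 4G:
Repeated addition: build up to 4G.
2G: tangent at (45, 15): λ = (3·45² + 45)/(2·15) ≡ 25/30. 30⁻¹ ≡ 23 (mod 53) since 30·23 = 690 ≡ 1, so λ ≡ 25·23 ≡ 45.
  x = λ² - 45 - 45 = 2025 - 90 ≡ 27; y = λ·(45 - 27) - 15 ≡ 0. → (27, 0)
3G: (27, 0) + (45, 15). λ = (15 - 0)/(45 - 27) ≡ 15/18 mod 53. 18⁻¹ ≡ 3 (mod 53), so λ ≡ 45.
  x = λ² - 27 - 45 = 2025 - 72 ≡ 45; y = λ·(27 - 45) - 0 ≡ 38. → (45, 38)
4G: (45, 38) + (45, 15): same x and y₁ ≡ -y₂, so the sum is the point at infinity.
4G = the point at infinity.
Next 3H:
Repeated addition: build up to 3H.
2H: tangent at (52, 37): λ = (3·52² + 45)/(2·37) ≡ 48/21. 21⁻¹ ≡ 48 (mod 53) since 21·48 = 1008 ≡ 1, so λ ≡ 48·48 ≡ 25.
  x = λ² - 52 - 52 = 625 - 104 ≡ 44; y = λ·(52 - 44) - 37 ≡ 4. → (44, 4)
3H: (44, 4) + (52, 37). λ = (37 - 4)/(52 - 44) ≡ 33/8 mod 53. 8⁻¹ ≡ 20 (mod 53), so λ ≡ 24.
  x = λ² - 44 - 52 = 576 - 96 ≡ 3; y = λ·(44 - 3) - 4 ≡ 26. → (3, 26)
3H = (3, 26).
Finally 4G + 3H:
the point at infinity + (3, 26) = (3, 26) (identity).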